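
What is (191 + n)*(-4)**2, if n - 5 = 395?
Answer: 9456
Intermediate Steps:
n = 400 (n = 5 + 395 = 400)
(191 + n)*(-4)**2 = (191 + 400)*(-4)**2 = 591*16 = 9456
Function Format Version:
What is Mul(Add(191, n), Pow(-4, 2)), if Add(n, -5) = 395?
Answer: 9456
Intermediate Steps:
n = 400 (n = Add(5, 395) = 400)
Mul(Add(191, n), Pow(-4, 2)) = Mul(Add(191, 400), Pow(-4, 2)) = Mul(591, 16) = 9456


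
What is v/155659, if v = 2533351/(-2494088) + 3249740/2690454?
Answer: 99773503/80831724307944 ≈ 1.2343e-6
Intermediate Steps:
v = 698414521/3635010312 (v = 2533351*(-1/2494088) + 3249740*(1/2690454) = -35681/35128 + 124990/103479 = 698414521/3635010312 ≈ 0.19214)
v/155659 = (698414521/3635010312)/155659 = (698414521/3635010312)*(1/155659) = 99773503/80831724307944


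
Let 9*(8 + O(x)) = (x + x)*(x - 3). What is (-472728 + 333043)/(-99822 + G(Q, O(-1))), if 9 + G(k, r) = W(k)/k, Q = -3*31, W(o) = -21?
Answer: 333095/238058 ≈ 1.3992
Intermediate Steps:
O(x) = -8 + 2*x*(-3 + x)/9 (O(x) = -8 + ((x + x)*(x - 3))/9 = -8 + ((2*x)*(-3 + x))/9 = -8 + (2*x*(-3 + x))/9 = -8 + 2*x*(-3 + x)/9)
Q = -93
G(k, r) = -9 - 21/k
(-472728 + 333043)/(-99822 + G(Q, O(-1))) = (-472728 + 333043)/(-99822 + (-9 - 21/(-93))) = -139685/(-99822 + (-9 - 21*(-1/93))) = -139685/(-99822 + (-9 + 7/31)) = -139685/(-99822 - 272/31) = -139685/(-3094754/31) = -139685*(-31/3094754) = 333095/238058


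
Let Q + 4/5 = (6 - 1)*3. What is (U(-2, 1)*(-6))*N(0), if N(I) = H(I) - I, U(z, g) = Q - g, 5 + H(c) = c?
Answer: 396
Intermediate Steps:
H(c) = -5 + c
Q = 71/5 (Q = -⅘ + (6 - 1)*3 = -⅘ + 5*3 = -⅘ + 15 = 71/5 ≈ 14.200)
U(z, g) = 71/5 - g
N(I) = -5 (N(I) = (-5 + I) - I = -5)
(U(-2, 1)*(-6))*N(0) = ((71/5 - 1*1)*(-6))*(-5) = ((71/5 - 1)*(-6))*(-5) = ((66/5)*(-6))*(-5) = -396/5*(-5) = 396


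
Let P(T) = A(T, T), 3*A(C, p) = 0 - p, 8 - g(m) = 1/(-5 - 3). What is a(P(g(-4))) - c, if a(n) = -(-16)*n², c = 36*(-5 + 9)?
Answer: -959/36 ≈ -26.639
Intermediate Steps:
g(m) = 65/8 (g(m) = 8 - 1/(-5 - 3) = 8 - 1/(-8) = 8 - 1*(-⅛) = 8 + ⅛ = 65/8)
A(C, p) = -p/3 (A(C, p) = (0 - p)/3 = (-p)/3 = -p/3)
c = 144 (c = 36*4 = 144)
P(T) = -T/3
a(n) = 16*n²
a(P(g(-4))) - c = 16*(-⅓*65/8)² - 1*144 = 16*(-65/24)² - 144 = 16*(4225/576) - 144 = 4225/36 - 144 = -959/36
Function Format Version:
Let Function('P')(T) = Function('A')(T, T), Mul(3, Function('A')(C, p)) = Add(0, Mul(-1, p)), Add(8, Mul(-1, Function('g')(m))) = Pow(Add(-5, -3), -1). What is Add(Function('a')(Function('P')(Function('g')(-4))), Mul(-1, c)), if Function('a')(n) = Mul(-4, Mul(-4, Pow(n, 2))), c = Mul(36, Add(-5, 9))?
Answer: Rational(-959, 36) ≈ -26.639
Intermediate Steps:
Function('g')(m) = Rational(65, 8) (Function('g')(m) = Add(8, Mul(-1, Pow(Add(-5, -3), -1))) = Add(8, Mul(-1, Pow(-8, -1))) = Add(8, Mul(-1, Rational(-1, 8))) = Add(8, Rational(1, 8)) = Rational(65, 8))
Function('A')(C, p) = Mul(Rational(-1, 3), p) (Function('A')(C, p) = Mul(Rational(1, 3), Add(0, Mul(-1, p))) = Mul(Rational(1, 3), Mul(-1, p)) = Mul(Rational(-1, 3), p))
c = 144 (c = Mul(36, 4) = 144)
Function('P')(T) = Mul(Rational(-1, 3), T)
Function('a')(n) = Mul(16, Pow(n, 2))
Add(Function('a')(Function('P')(Function('g')(-4))), Mul(-1, c)) = Add(Mul(16, Pow(Mul(Rational(-1, 3), Rational(65, 8)), 2)), Mul(-1, 144)) = Add(Mul(16, Pow(Rational(-65, 24), 2)), -144) = Add(Mul(16, Rational(4225, 576)), -144) = Add(Rational(4225, 36), -144) = Rational(-959, 36)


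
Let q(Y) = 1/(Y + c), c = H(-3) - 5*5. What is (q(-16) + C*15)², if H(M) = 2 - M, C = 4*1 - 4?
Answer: 1/1296 ≈ 0.00077160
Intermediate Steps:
C = 0 (C = 4 - 4 = 0)
c = -20 (c = (2 - 1*(-3)) - 5*5 = (2 + 3) - 25 = 5 - 25 = -20)
q(Y) = 1/(-20 + Y) (q(Y) = 1/(Y - 20) = 1/(-20 + Y))
(q(-16) + C*15)² = (1/(-20 - 16) + 0*15)² = (1/(-36) + 0)² = (-1/36 + 0)² = (-1/36)² = 1/1296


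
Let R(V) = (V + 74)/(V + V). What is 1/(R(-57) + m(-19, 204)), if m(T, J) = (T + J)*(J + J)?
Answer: 114/8604703 ≈ 1.3249e-5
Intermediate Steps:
m(T, J) = 2*J*(J + T) (m(T, J) = (J + T)*(2*J) = 2*J*(J + T))
R(V) = (74 + V)/(2*V) (R(V) = (74 + V)/((2*V)) = (74 + V)*(1/(2*V)) = (74 + V)/(2*V))
1/(R(-57) + m(-19, 204)) = 1/((½)*(74 - 57)/(-57) + 2*204*(204 - 19)) = 1/((½)*(-1/57)*17 + 2*204*185) = 1/(-17/114 + 75480) = 1/(8604703/114) = 114/8604703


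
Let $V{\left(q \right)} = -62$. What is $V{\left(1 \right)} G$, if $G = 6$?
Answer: $-372$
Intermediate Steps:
$V{\left(1 \right)} G = \left(-62\right) 6 = -372$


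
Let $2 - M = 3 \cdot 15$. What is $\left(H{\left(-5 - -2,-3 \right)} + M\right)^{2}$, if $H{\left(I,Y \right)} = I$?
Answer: $2116$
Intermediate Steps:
$M = -43$ ($M = 2 - 3 \cdot 15 = 2 - 45 = -43$)
$\left(H{\left(-5 - -2,-3 \right)} + M\right)^{2} = \left(\left(-5 - -2\right) - 43\right)^{2} = \left(\left(-5 + 2\right) - 43\right)^{2} = \left(-3 - 43\right)^{2} = \left(-46\right)^{2} = 2116$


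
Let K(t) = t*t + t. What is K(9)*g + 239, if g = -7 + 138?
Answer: 12029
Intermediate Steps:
g = 131
K(t) = t + t² (K(t) = t² + t = t + t²)
K(9)*g + 239 = (9*(1 + 9))*131 + 239 = (9*10)*131 + 239 = 90*131 + 239 = 11790 + 239 = 12029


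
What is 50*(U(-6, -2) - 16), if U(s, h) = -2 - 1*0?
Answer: -900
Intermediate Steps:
U(s, h) = -2 (U(s, h) = -2 + 0 = -2)
50*(U(-6, -2) - 16) = 50*(-2 - 16) = 50*(-18) = -900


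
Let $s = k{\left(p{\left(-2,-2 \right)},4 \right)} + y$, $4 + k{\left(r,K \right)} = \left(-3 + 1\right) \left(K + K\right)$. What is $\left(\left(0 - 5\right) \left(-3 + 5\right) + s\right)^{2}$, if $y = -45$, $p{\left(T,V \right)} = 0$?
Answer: $5625$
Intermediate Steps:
$k{\left(r,K \right)} = -4 - 4 K$ ($k{\left(r,K \right)} = -4 + \left(-3 + 1\right) \left(K + K\right) = -4 - 2 \cdot 2 K = -4 - 4 K$)
$s = -65$ ($s = \left(-4 - 16\right) - 45 = -20 - 45 = -65$)
$\left(\left(0 - 5\right) \left(-3 + 5\right) + s\right)^{2} = \left(\left(0 - 5\right) \left(-3 + 5\right) - 65\right)^{2} = \left(\left(-5\right) 2 - 65\right)^{2} = \left(-10 - 65\right)^{2} = \left(-75\right)^{2} = 5625$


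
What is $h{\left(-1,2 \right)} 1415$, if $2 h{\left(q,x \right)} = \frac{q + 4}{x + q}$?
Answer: $\frac{4245}{2} \approx 2122.5$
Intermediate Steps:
$h{\left(q,x \right)} = \frac{4 + q}{2 \left(q + x\right)}$ ($h{\left(q,x \right)} = \frac{\left(q + 4\right) \frac{1}{x + q}}{2} = \frac{\left(4 + q\right) \frac{1}{q + x}}{2} = \frac{\frac{1}{q + x} \left(4 + q\right)}{2} = \frac{4 + q}{2 \left(q + x\right)}$)
$h{\left(-1,2 \right)} 1415 = \frac{2 + \frac{1}{2} \left(-1\right)}{-1 + 2} \cdot 1415 = \frac{2 - \frac{1}{2}}{1} \cdot 1415 = 1 \cdot \frac{3}{2} \cdot 1415 = \frac{3}{2} \cdot 1415 = \frac{4245}{2}$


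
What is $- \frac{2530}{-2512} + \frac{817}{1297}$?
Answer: $\frac{2666857}{1629032} \approx 1.6371$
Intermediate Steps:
$- \frac{2530}{-2512} + \frac{817}{1297} = \left(-2530\right) \left(- \frac{1}{2512}\right) + 817 \cdot \frac{1}{1297} = \frac{1265}{1256} + \frac{817}{1297} = \frac{2666857}{1629032}$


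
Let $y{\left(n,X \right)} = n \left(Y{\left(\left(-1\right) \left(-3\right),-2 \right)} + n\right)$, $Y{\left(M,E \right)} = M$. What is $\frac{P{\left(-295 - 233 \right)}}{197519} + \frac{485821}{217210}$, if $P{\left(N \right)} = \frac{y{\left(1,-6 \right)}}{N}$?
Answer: $\frac{31198452443}{13948791780} \approx 2.2366$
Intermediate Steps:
$y{\left(n,X \right)} = n \left(3 + n\right)$ ($y{\left(n,X \right)} = n \left(\left(-1\right) \left(-3\right) + n\right) = n \left(3 + n\right)$)
$P{\left(N \right)} = \frac{4}{N}$ ($P{\left(N \right)} = \frac{1 \left(3 + 1\right)}{N} = \frac{1 \cdot 4}{N} = \frac{4}{N}$)
$\frac{P{\left(-295 - 233 \right)}}{197519} + \frac{485821}{217210} = \frac{4 \frac{1}{-295 - 233}}{197519} + \frac{485821}{217210} = \frac{4}{-528} \cdot \frac{1}{197519} + 485821 \cdot \frac{1}{217210} = 4 \left(- \frac{1}{528}\right) \frac{1}{197519} + \frac{69403}{31030} = \left(- \frac{1}{132}\right) \frac{1}{197519} + \frac{69403}{31030} = - \frac{1}{26072508} + \frac{69403}{31030} = \frac{31198452443}{13948791780}$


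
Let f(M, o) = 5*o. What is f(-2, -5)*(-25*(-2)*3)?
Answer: -3750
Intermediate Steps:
f(-2, -5)*(-25*(-2)*3) = (5*(-5))*(-25*(-2)*3) = -25*(-5*(-10))*3 = -1250*3 = -25*150 = -3750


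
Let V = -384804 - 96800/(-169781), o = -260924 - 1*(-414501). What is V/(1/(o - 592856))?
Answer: 28699112298239596/169781 ≈ 1.6904e+11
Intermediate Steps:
o = 153577 (o = -260924 + 414501 = 153577)
V = -65332311124/169781 (V = -384804 - 96800*(-1)/169781 = -384804 - 1*(-96800/169781) = -384804 + 96800/169781 = -65332311124/169781 ≈ -3.8480e+5)
V/(1/(o - 592856)) = -65332311124/(169781*(1/(153577 - 592856))) = -65332311124/(169781*(1/(-439279))) = -65332311124/(169781*(-1/439279)) = -65332311124/169781*(-439279) = 28699112298239596/169781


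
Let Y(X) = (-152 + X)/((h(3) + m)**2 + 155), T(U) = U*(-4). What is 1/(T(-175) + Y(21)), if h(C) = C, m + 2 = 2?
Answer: 164/114669 ≈ 0.0014302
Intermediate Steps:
T(U) = -4*U
m = 0 (m = -2 + 2 = 0)
Y(X) = -38/41 + X/164 (Y(X) = (-152 + X)/((3 + 0)**2 + 155) = (-152 + X)/(3**2 + 155) = (-152 + X)/(9 + 155) = (-152 + X)/164 = (-152 + X)*(1/164) = -38/41 + X/164)
1/(T(-175) + Y(21)) = 1/(-4*(-175) + (-38/41 + (1/164)*21)) = 1/(700 + (-38/41 + 21/164)) = 1/(700 - 131/164) = 1/(114669/164) = 164/114669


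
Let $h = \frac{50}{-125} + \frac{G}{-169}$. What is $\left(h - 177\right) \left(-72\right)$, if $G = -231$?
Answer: $\frac{10709856}{845} \approx 12674.0$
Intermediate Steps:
$h = \frac{817}{845}$ ($h = \frac{50}{-125} - \frac{231}{-169} = 50 \left(- \frac{1}{125}\right) - - \frac{231}{169} = - \frac{2}{5} + \frac{231}{169} = \frac{817}{845} \approx 0.96686$)
$\left(h - 177\right) \left(-72\right) = \left(\frac{817}{845} - 177\right) \left(-72\right) = \left(- \frac{148748}{845}\right) \left(-72\right) = \frac{10709856}{845}$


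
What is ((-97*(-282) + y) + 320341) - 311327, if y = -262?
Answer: 36106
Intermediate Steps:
((-97*(-282) + y) + 320341) - 311327 = ((-97*(-282) - 262) + 320341) - 311327 = ((27354 - 262) + 320341) - 311327 = (27092 + 320341) - 311327 = 347433 - 311327 = 36106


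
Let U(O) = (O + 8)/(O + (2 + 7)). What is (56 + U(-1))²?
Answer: 207025/64 ≈ 3234.8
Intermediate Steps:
U(O) = (8 + O)/(9 + O) (U(O) = (8 + O)/(O + 9) = (8 + O)/(9 + O))
(56 + U(-1))² = (56 + (8 - 1)/(9 - 1))² = (56 + 7/8)² = (455/8)² = 207025/64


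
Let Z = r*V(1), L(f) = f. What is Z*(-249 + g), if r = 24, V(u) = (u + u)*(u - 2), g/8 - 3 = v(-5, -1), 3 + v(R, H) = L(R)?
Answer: 13872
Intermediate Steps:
v(R, H) = -3 + R
g = -40 (g = 24 + 8*(-3 - 5) = 24 + 8*(-8) = 24 - 64 = -40)
V(u) = 2*u*(-2 + u) (V(u) = (2*u)*(-2 + u) = 2*u*(-2 + u))
Z = -48 (Z = 24*(2*1*(-2 + 1)) = 24*(2*1*(-1)) = 24*(-2) = -48)
Z*(-249 + g) = -48*(-249 - 40) = -48*(-289) = 13872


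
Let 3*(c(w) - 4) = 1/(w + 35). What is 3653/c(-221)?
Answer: 2038374/2231 ≈ 913.66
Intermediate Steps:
c(w) = 4 + 1/(3*(35 + w)) (c(w) = 4 + 1/(3*(w + 35)) = 4 + 1/(3*(35 + w)))
3653/c(-221) = 3653/(((421 + 12*(-221))/(3*(35 - 221)))) = 3653/(((1/3)*(421 - 2652)/(-186))) = 3653/(((1/3)*(-1/186)*(-2231))) = 3653/(2231/558) = 3653*(558/2231) = 2038374/2231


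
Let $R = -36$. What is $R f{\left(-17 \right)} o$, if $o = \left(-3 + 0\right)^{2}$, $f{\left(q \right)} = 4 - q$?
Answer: $-6804$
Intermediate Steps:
$o = 9$ ($o = \left(-3\right)^{2} = 9$)
$R f{\left(-17 \right)} o = - 36 \left(4 - -17\right) 9 = - 36 \left(4 + 17\right) 9 = \left(-36\right) 21 \cdot 9 = \left(-756\right) 9 = -6804$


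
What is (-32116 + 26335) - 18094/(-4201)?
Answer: -24267887/4201 ≈ -5776.7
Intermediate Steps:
(-32116 + 26335) - 18094/(-4201) = -5781 - 18094*(-1/4201) = -5781 + 18094/4201 = -24267887/4201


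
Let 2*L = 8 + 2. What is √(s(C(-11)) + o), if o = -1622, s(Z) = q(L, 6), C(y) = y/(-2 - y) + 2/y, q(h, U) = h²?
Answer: I*√1597 ≈ 39.962*I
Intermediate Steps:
L = 5 (L = (8 + 2)/2 = (½)*10 = 5)
C(y) = 2/y + y/(-2 - y)
s(Z) = 25 (s(Z) = 5² = 25)
√(s(C(-11)) + o) = √(25 - 1622) = √(-1597) = I*√1597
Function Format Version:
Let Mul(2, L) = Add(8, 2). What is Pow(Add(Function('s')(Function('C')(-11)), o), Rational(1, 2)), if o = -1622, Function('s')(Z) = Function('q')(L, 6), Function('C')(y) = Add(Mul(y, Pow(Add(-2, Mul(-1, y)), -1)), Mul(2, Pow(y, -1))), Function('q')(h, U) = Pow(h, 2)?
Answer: Mul(I, Pow(1597, Rational(1, 2))) ≈ Mul(39.962, I)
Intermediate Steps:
L = 5 (L = Mul(Rational(1, 2), Add(8, 2)) = Mul(Rational(1, 2), 10) = 5)
Function('C')(y) = Add(Mul(2, Pow(y, -1)), Mul(y, Pow(Add(-2, Mul(-1, y)), -1)))
Function('s')(Z) = 25 (Function('s')(Z) = Pow(5, 2) = 25)
Pow(Add(Function('s')(Function('C')(-11)), o), Rational(1, 2)) = Pow(Add(25, -1622), Rational(1, 2)) = Pow(-1597, Rational(1, 2)) = Mul(I, Pow(1597, Rational(1, 2)))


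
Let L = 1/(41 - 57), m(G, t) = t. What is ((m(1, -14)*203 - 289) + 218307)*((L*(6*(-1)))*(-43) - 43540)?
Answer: -9372232753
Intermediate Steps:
L = -1/16 (L = 1/(-16) = -1/16 ≈ -0.062500)
((m(1, -14)*203 - 289) + 218307)*((L*(6*(-1)))*(-43) - 43540) = ((-14*203 - 289) + 218307)*(-3*(-1)/8*(-43) - 43540) = ((-2842 - 289) + 218307)*(-1/16*(-6)*(-43) - 43540) = (-3131 + 218307)*((3/8)*(-43) - 43540) = 215176*(-129/8 - 43540) = 215176*(-348449/8) = -9372232753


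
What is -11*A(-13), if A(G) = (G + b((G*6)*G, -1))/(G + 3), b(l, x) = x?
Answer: -77/5 ≈ -15.400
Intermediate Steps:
A(G) = (-1 + G)/(3 + G) (A(G) = (G - 1)/(G + 3) = (-1 + G)/(3 + G))
-11*A(-13) = -11*(-1 - 13)/(3 - 13) = -11*(-14)/(-10) = -(-11)*(-14)/10 = -11*7/5 = -77/5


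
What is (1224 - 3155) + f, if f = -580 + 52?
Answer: -2459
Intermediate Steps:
f = -528
(1224 - 3155) + f = (1224 - 3155) - 528 = -1931 - 528 = -2459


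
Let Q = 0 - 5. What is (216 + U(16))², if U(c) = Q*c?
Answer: 18496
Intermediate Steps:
Q = -5
U(c) = -5*c
(216 + U(16))² = (216 - 5*16)² = (216 - 80)² = 136² = 18496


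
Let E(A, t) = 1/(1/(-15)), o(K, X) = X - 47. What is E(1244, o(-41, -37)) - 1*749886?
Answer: -749901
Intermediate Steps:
o(K, X) = -47 + X
E(A, t) = -15 (E(A, t) = 1/(-1/15) = -15)
E(1244, o(-41, -37)) - 1*749886 = -15 - 1*749886 = -15 - 749886 = -749901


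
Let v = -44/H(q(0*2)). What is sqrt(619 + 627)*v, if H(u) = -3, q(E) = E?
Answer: 44*sqrt(1246)/3 ≈ 517.71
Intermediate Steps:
v = 44/3 (v = -44/(-3) = -44*(-1/3) = 44/3 ≈ 14.667)
sqrt(619 + 627)*v = sqrt(619 + 627)*(44/3) = sqrt(1246)*(44/3) = 44*sqrt(1246)/3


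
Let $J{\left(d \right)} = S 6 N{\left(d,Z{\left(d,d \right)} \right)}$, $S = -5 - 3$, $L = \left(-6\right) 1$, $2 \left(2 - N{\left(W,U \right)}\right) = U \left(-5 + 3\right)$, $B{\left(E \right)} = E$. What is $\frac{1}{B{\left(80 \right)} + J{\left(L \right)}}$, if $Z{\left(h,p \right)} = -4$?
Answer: $\frac{1}{176} \approx 0.0056818$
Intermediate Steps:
$N{\left(W,U \right)} = 2 + U$ ($N{\left(W,U \right)} = 2 - \frac{U \left(-5 + 3\right)}{2} = 2 - \frac{U \left(-2\right)}{2} = 2 - \frac{\left(-2\right) U}{2} = 2 + U$)
$L = -6$
$S = -8$ ($S = -5 - 3 = -8$)
$J{\left(d \right)} = 96$ ($J{\left(d \right)} = \left(-8\right) 6 \left(2 - 4\right) = \left(-48\right) \left(-2\right) = 96$)
$\frac{1}{B{\left(80 \right)} + J{\left(L \right)}} = \frac{1}{80 + 96} = \frac{1}{176}$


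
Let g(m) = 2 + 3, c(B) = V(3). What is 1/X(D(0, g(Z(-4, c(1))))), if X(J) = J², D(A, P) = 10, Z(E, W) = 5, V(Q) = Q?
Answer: 1/100 ≈ 0.010000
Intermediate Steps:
c(B) = 3
g(m) = 5
1/X(D(0, g(Z(-4, c(1))))) = 1/(10²) = 1/100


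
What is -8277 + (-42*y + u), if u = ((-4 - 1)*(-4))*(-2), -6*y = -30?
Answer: -8527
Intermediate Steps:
y = 5 (y = -⅙*(-30) = 5)
u = -40 (u = -5*(-4)*(-2) = 20*(-2) = -40)
-8277 + (-42*y + u) = -8277 + (-42*5 - 40) = -8277 + (-210 - 40) = -8277 - 250 = -8527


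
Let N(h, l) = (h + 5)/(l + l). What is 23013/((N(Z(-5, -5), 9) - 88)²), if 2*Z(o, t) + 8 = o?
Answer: 3313872/1117249 ≈ 2.9661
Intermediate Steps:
Z(o, t) = -4 + o/2
N(h, l) = (5 + h)/(2*l) (N(h, l) = (5 + h)/((2*l)) = (5 + h)*(1/(2*l)) = (5 + h)/(2*l))
23013/((N(Z(-5, -5), 9) - 88)²) = 23013/(((½)*(5 + (-4 + (½)*(-5)))/9 - 88)²) = 23013/(((½)*(⅑)*(5 + (-4 - 5/2)) - 88)²) = 23013/(((½)*(⅑)*(5 - 13/2) - 88)²) = 23013/(((½)*(⅑)*(-3/2) - 88)²) = 23013/((-1/12 - 88)²) = 23013/((-1057/12)²) = 23013/(1117249/144) = 23013*(144/1117249) = 3313872/1117249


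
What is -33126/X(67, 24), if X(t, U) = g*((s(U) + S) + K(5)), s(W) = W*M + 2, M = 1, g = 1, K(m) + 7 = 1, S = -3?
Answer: -33126/17 ≈ -1948.6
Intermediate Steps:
K(m) = -6 (K(m) = -7 + 1 = -6)
s(W) = 2 + W (s(W) = W*1 + 2 = W + 2 = 2 + W)
X(t, U) = -7 + U (X(t, U) = 1*(((2 + U) - 3) - 6) = 1*((-1 + U) - 6) = 1*(-7 + U) = -7 + U)
-33126/X(67, 24) = -33126/(-7 + 24) = -33126/17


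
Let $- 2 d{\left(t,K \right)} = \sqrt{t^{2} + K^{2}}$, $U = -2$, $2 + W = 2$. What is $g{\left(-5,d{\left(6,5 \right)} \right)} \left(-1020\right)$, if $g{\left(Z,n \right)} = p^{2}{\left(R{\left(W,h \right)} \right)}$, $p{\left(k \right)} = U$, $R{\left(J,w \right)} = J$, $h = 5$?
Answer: $-4080$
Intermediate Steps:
$W = 0$ ($W = -2 + 2 = 0$)
$p{\left(k \right)} = -2$
$d{\left(t,K \right)} = - \frac{\sqrt{K^{2} + t^{2}}}{2}$ ($d{\left(t,K \right)} = - \frac{\sqrt{t^{2} + K^{2}}}{2} = - \frac{\sqrt{K^{2} + t^{2}}}{2}$)
$g{\left(Z,n \right)} = 4$ ($g{\left(Z,n \right)} = \left(-2\right)^{2} = 4$)
$g{\left(-5,d{\left(6,5 \right)} \right)} \left(-1020\right) = 4 \left(-1020\right) = -4080$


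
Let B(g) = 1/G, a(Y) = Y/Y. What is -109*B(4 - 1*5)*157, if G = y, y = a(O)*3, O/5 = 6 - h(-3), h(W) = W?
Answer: -17113/3 ≈ -5704.3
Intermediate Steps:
O = 45 (O = 5*(6 - 1*(-3)) = 5*(6 + 3) = 5*9 = 45)
a(Y) = 1
y = 3 (y = 1*3 = 3)
G = 3
B(g) = ⅓ (B(g) = 1/3 = ⅓)
-109*B(4 - 1*5)*157 = -109*⅓*157 = -109/3*157 = -17113/3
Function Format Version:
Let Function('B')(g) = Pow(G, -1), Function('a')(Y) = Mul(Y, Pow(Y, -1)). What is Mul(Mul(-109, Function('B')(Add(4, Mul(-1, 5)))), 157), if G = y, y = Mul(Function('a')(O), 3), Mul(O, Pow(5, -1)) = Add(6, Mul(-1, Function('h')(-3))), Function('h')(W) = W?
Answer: Rational(-17113, 3) ≈ -5704.3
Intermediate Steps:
O = 45 (O = Mul(5, Add(6, Mul(-1, -3))) = Mul(5, Add(6, 3)) = Mul(5, 9) = 45)
Function('a')(Y) = 1
y = 3 (y = Mul(1, 3) = 3)
G = 3
Function('B')(g) = Rational(1, 3) (Function('B')(g) = Pow(3, -1) = Rational(1, 3))
Mul(Mul(-109, Function('B')(Add(4, Mul(-1, 5)))), 157) = Mul(Mul(-109, Rational(1, 3)), 157) = Mul(Rational(-109, 3), 157) = Rational(-17113, 3)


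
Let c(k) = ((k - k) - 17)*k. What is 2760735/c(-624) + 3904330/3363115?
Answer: 621739094811/2378394928 ≈ 261.41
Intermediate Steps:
c(k) = -17*k (c(k) = (0 - 17)*k = -17*k)
2760735/c(-624) + 3904330/3363115 = 2760735/((-17*(-624))) + 3904330/3363115 = 2760735/10608 + 3904330*(1/3363115) = 2760735*(1/10608) + 780866/672623 = 920245/3536 + 780866/672623 = 621739094811/2378394928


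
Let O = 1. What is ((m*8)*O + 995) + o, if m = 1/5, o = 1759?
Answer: 13778/5 ≈ 2755.6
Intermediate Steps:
m = ⅕ (m = 1*(⅕) = ⅕ ≈ 0.20000)
((m*8)*O + 995) + o = (((⅕)*8)*1 + 995) + 1759 = ((8/5)*1 + 995) + 1759 = (8/5 + 995) + 1759 = 4983/5 + 1759 = 13778/5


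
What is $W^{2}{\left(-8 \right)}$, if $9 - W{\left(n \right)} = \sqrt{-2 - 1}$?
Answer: $\left(9 - i \sqrt{3}\right)^{2} \approx 78.0 - 31.177 i$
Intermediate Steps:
$W{\left(n \right)} = 9 - i \sqrt{3}$ ($W{\left(n \right)} = 9 - \sqrt{-2 - 1} = 9 - \sqrt{-3} = 9 - i \sqrt{3}$)
$W^{2}{\left(-8 \right)} = \left(9 - i \sqrt{3}\right)^{2}$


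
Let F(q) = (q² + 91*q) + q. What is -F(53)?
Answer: -7685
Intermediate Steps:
F(q) = q² + 92*q
-F(53) = -53*(92 + 53) = -53*145 = -1*7685 = -7685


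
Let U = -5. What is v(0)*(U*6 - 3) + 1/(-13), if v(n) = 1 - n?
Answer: -430/13 ≈ -33.077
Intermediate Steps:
v(0)*(U*6 - 3) + 1/(-13) = (1 - 1*0)*(-5*6 - 3) + 1/(-13) = (1 + 0)*(-30 - 3) - 1/13 = 1*(-33) - 1/13 = -33 - 1/13 = -430/13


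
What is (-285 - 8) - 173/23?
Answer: -6912/23 ≈ -300.52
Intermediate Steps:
(-285 - 8) - 173/23 = -293 - 173*1/23 = -293 - 173/23 = -6912/23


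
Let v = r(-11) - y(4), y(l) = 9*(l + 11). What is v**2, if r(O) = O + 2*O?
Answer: 28224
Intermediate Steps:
r(O) = 3*O
y(l) = 99 + 9*l (y(l) = 9*(11 + l) = 99 + 9*l)
v = -168 (v = 3*(-11) - (99 + 9*4) = -33 - (99 + 36) = -33 - 1*135 = -33 - 135 = -168)
v**2 = (-168)**2 = 28224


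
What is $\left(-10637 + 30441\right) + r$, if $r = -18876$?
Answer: $928$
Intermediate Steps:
$\left(-10637 + 30441\right) + r = \left(-10637 + 30441\right) - 18876 = 19804 - 18876 = 928$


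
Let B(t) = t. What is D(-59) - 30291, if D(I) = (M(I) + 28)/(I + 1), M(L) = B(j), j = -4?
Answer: -878451/29 ≈ -30291.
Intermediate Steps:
M(L) = -4
D(I) = 24/(1 + I) (D(I) = (-4 + 28)/(I + 1) = 24/(1 + I))
D(-59) - 30291 = 24/(1 - 59) - 30291 = 24/(-58) - 30291 = 24*(-1/58) - 30291 = -12/29 - 30291 = -878451/29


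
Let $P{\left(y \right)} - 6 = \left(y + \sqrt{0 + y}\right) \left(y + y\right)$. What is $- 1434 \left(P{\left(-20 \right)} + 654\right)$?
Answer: $-2093640 + 114720 i \sqrt{5} \approx -2.0936 \cdot 10^{6} + 2.5652 \cdot 10^{5} i$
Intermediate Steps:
$P{\left(y \right)} = 6 + 2 y \left(y + \sqrt{y}\right)$ ($P{\left(y \right)} = 6 + \left(y + \sqrt{0 + y}\right) \left(y + y\right) = 6 + \left(y + \sqrt{y}\right) 2 y = 6 + 2 y \left(y + \sqrt{y}\right)$)
$- 1434 \left(P{\left(-20 \right)} + 654\right) = - 1434 \left(\left(6 + 2 \left(-20\right)^{2} + 2 \left(-20\right)^{\frac{3}{2}}\right) + 654\right) = - 1434 \left(\left(6 + 2 \cdot 400 + 2 \left(- 40 i \sqrt{5}\right)\right) + 654\right) = - 1434 \left(\left(6 + 800 - 80 i \sqrt{5}\right) + 654\right) = - 1434 \left(\left(806 - 80 i \sqrt{5}\right) + 654\right) = - 1434 \left(1460 - 80 i \sqrt{5}\right) = -2093640 + 114720 i \sqrt{5}$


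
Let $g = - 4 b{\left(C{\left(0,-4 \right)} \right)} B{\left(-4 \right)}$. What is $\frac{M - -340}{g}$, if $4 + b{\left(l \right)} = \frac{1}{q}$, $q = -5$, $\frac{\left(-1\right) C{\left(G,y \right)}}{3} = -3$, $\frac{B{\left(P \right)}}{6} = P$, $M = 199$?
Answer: $- \frac{385}{288} \approx -1.3368$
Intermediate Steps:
$B{\left(P \right)} = 6 P$
$C{\left(G,y \right)} = 9$ ($C{\left(G,y \right)} = \left(-3\right) \left(-3\right) = 9$)
$b{\left(l \right)} = - \frac{21}{5}$ ($b{\left(l \right)} = -4 + \frac{1}{-5} = -4 - \frac{1}{5} = - \frac{21}{5}$)
$g = - \frac{2016}{5}$ ($g = \left(-4\right) \left(- \frac{21}{5}\right) 6 \left(-4\right) = \frac{84}{5} \left(-24\right) = - \frac{2016}{5} \approx -403.2$)
$\frac{M - -340}{g} = \frac{199 - -340}{- \frac{2016}{5}} = \left(199 + 340\right) \left(- \frac{5}{2016}\right) = 539 \left(- \frac{5}{2016}\right) = - \frac{385}{288}$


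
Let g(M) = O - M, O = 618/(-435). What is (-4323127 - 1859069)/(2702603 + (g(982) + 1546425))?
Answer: -224104605/153991616 ≈ -1.4553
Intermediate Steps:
O = -206/145 (O = 618*(-1/435) = -206/145 ≈ -1.4207)
g(M) = -206/145 - M
(-4323127 - 1859069)/(2702603 + (g(982) + 1546425)) = (-4323127 - 1859069)/(2702603 + ((-206/145 - 1*982) + 1546425)) = -6182196/(2702603 + ((-206/145 - 982) + 1546425)) = -6182196/(2702603 + (-142596/145 + 1546425)) = -6182196/(2702603 + 224089029/145) = -6182196/615966464/145 = -6182196*145/615966464 = -224104605/153991616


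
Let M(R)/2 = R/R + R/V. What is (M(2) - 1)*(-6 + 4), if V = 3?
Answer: -14/3 ≈ -4.6667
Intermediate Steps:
M(R) = 2 + 2*R/3 (M(R) = 2*(R/R + R/3) = 2*(1 + R*(⅓)) = 2*(1 + R/3) = 2 + 2*R/3)
(M(2) - 1)*(-6 + 4) = ((2 + (⅔)*2) - 1)*(-6 + 4) = ((2 + 4/3) - 1)*(-2) = (10/3 - 1)*(-2) = (7/3)*(-2) = -14/3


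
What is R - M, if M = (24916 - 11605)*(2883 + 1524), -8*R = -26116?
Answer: -117316625/2 ≈ -5.8658e+7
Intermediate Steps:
R = 6529/2 (R = -1/8*(-26116) = 6529/2 ≈ 3264.5)
M = 58661577 (M = 13311*4407 = 58661577)
R - M = 6529/2 - 1*58661577 = 6529/2 - 58661577 = -117316625/2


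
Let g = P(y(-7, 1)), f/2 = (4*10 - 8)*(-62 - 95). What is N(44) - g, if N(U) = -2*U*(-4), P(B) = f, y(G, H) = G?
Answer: 10400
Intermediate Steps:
f = -10048 (f = 2*((4*10 - 8)*(-62 - 95)) = 2*((40 - 8)*(-157)) = 2*(32*(-157)) = 2*(-5024) = -10048)
P(B) = -10048
g = -10048
N(U) = 8*U
N(44) - g = 8*44 - 1*(-10048) = 352 + 10048 = 10400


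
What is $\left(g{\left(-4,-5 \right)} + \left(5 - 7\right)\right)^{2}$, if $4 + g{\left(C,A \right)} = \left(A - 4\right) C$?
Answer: $900$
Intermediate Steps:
$g{\left(C,A \right)} = -4 + C \left(-4 + A\right)$ ($g{\left(C,A \right)} = -4 + \left(A - 4\right) C = -4 + \left(-4 + A\right) C = -4 + C \left(-4 + A\right)$)
$\left(g{\left(-4,-5 \right)} + \left(5 - 7\right)\right)^{2} = \left(\left(-4 - -16 - -20\right) + \left(5 - 7\right)\right)^{2} = \left(\left(-4 + 16 + 20\right) - 2\right)^{2} = \left(32 - 2\right)^{2} = 30^{2} = 900$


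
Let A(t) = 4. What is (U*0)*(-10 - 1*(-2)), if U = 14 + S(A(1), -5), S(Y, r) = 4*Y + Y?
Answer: 0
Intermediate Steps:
S(Y, r) = 5*Y
U = 34 (U = 14 + 5*4 = 14 + 20 = 34)
(U*0)*(-10 - 1*(-2)) = (34*0)*(-10 - 1*(-2)) = 0*(-10 + 2) = 0*(-8) = 0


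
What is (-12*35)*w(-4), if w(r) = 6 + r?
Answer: -840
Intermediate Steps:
(-12*35)*w(-4) = (-12*35)*(6 - 4) = -420*2 = -840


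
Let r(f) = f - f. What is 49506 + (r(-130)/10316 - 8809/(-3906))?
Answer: 193379245/3906 ≈ 49508.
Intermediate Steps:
r(f) = 0
49506 + (r(-130)/10316 - 8809/(-3906)) = 49506 + (0/10316 - 8809/(-3906)) = 49506 + (0*(1/10316) - 8809*(-1/3906)) = 49506 + (0 + 8809/3906) = 49506 + 8809/3906 = 193379245/3906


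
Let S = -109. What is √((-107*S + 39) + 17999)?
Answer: √29701 ≈ 172.34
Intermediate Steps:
√((-107*S + 39) + 17999) = √((-107*(-109) + 39) + 17999) = √((11663 + 39) + 17999) = √(11702 + 17999) = √29701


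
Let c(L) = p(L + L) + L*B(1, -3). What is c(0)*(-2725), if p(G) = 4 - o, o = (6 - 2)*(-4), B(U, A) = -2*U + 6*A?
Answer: -54500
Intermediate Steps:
o = -16 (o = 4*(-4) = -16)
p(G) = 20 (p(G) = 4 - 1*(-16) = 4 + 16 = 20)
c(L) = 20 - 20*L (c(L) = 20 + L*(-2*1 + 6*(-3)) = 20 + L*(-2 - 18) = 20 + L*(-20) = 20 - 20*L)
c(0)*(-2725) = (20 - 20*0)*(-2725) = (20 + 0)*(-2725) = 20*(-2725) = -54500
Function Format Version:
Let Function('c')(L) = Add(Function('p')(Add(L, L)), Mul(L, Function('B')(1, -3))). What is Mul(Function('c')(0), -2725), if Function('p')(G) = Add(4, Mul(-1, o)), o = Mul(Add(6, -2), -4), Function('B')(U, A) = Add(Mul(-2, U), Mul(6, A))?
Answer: -54500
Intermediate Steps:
o = -16 (o = Mul(4, -4) = -16)
Function('p')(G) = 20 (Function('p')(G) = Add(4, Mul(-1, -16)) = Add(4, 16) = 20)
Function('c')(L) = Add(20, Mul(-20, L)) (Function('c')(L) = Add(20, Mul(L, Add(Mul(-2, 1), Mul(6, -3)))) = Add(20, Mul(L, Add(-2, -18))) = Add(20, Mul(L, -20)) = Add(20, Mul(-20, L)))
Mul(Function('c')(0), -2725) = Mul(Add(20, Mul(-20, 0)), -2725) = Mul(Add(20, 0), -2725) = Mul(20, -2725) = -54500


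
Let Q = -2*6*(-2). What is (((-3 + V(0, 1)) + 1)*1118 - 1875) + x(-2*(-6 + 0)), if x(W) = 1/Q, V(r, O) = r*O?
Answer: -98663/24 ≈ -4111.0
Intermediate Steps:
V(r, O) = O*r
Q = 24 (Q = -12*(-2) = 24)
x(W) = 1/24
(((-3 + V(0, 1)) + 1)*1118 - 1875) + x(-2*(-6 + 0)) = (((-3 + 1*0) + 1)*1118 - 1875) + 1/24 = (((-3 + 0) + 1)*1118 - 1875) + 1/24 = ((-3 + 1)*1118 - 1875) + 1/24 = (-2*1118 - 1875) + 1/24 = (-2236 - 1875) + 1/24 = -4111 + 1/24 = -98663/24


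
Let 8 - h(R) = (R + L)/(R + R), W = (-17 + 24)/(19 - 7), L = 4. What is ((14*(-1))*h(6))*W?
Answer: -2107/36 ≈ -58.528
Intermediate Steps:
W = 7/12 ≈ 0.58333
h(R) = 8 - (4 + R)/(2*R) (h(R) = 8 - (R + 4)/(R + R) = 8 - (4 + R)/(2*R))
((14*(-1))*h(6))*W = ((14*(-1))*(15/2 - 2/6))*(7/12) = -14*(15/2 - 2*1/6)*(7/12) = -14*(15/2 - 1/3)*(7/12) = -14*43/6*(7/12) = -301/3*7/12 = -2107/36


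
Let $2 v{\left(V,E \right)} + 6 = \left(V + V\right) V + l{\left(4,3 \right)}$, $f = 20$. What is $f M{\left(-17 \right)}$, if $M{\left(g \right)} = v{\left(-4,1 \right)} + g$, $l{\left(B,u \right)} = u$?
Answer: $-50$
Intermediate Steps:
$v{\left(V,E \right)} = - \frac{3}{2} + V^{2}$ ($v{\left(V,E \right)} = -3 + \frac{\left(V + V\right) V + 3}{2} = -3 + \frac{2 V V + 3}{2} = -3 + \frac{2 V^{2} + 3}{2} = -3 + \frac{3 + 2 V^{2}}{2} = -3 + \left(\frac{3}{2} + V^{2}\right) = - \frac{3}{2} + V^{2}$)
$M{\left(g \right)} = \frac{29}{2} + g$ ($M{\left(g \right)} = \left(- \frac{3}{2} + \left(-4\right)^{2}\right) + g = \left(- \frac{3}{2} + 16\right) + g = \frac{29}{2} + g$)
$f M{\left(-17 \right)} = 20 \left(\frac{29}{2} - 17\right) = 20 \left(- \frac{5}{2}\right) = -50$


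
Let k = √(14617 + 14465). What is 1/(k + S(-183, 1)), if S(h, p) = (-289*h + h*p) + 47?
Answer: 52751/2782638919 - √29082/2782638919 ≈ 1.8896e-5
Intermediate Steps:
S(h, p) = 47 - 289*h + h*p
k = √29082 ≈ 170.53
1/(k + S(-183, 1)) = 1/(√29082 + (47 - 289*(-183) - 183*1)) = 1/(√29082 + (47 + 52887 - 183)) = 1/(√29082 + 52751) = 1/(52751 + √29082)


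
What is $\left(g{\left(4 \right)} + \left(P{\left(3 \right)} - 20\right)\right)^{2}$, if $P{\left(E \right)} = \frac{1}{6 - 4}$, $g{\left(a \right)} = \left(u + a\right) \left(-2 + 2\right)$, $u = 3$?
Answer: $\frac{1521}{4} \approx 380.25$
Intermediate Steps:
$g{\left(a \right)} = 0$ ($g{\left(a \right)} = \left(3 + a\right) \left(-2 + 2\right) = \left(3 + a\right) 0 = 0$)
$P{\left(E \right)} = \frac{1}{2}$
$\left(g{\left(4 \right)} + \left(P{\left(3 \right)} - 20\right)\right)^{2} = \left(0 + \left(\frac{1}{2} - 20\right)\right)^{2} = \left(0 - \frac{39}{2}\right)^{2} = \left(- \frac{39}{2}\right)^{2} = \frac{1521}{4}$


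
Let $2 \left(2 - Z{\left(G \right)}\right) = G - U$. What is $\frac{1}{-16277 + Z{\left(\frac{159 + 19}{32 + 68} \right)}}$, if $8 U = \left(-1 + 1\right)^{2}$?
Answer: $- \frac{100}{1627589} \approx -6.1441 \cdot 10^{-5}$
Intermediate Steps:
$U = 0$ ($U = \frac{\left(-1 + 1\right)^{2}}{8} = \frac{0^{2}}{8} = \frac{1}{8} \cdot 0 = 0$)
$Z{\left(G \right)} = 2 - \frac{G}{2}$ ($Z{\left(G \right)} = 2 - \frac{G - 0}{2} = 2 - \frac{G + 0}{2} = 2 - \frac{G}{2}$)
$\frac{1}{-16277 + Z{\left(\frac{159 + 19}{32 + 68} \right)}} = \frac{1}{-16277 + \left(2 - \frac{\left(159 + 19\right) \frac{1}{32 + 68}}{2}\right)} = \frac{1}{-16277 + \left(2 - \frac{178 \cdot \frac{1}{100}}{2}\right)} = \frac{1}{-16277 + \left(2 - \frac{89}{100}\right)} = \frac{1}{-16277 + \frac{111}{100}} = \frac{1}{- \frac{1627589}{100}} = - \frac{100}{1627589}$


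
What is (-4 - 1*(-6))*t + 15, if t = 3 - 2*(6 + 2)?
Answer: -11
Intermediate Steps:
t = -13 (t = 3 - 2*8 = 3 - 16 = -13)
(-4 - 1*(-6))*t + 15 = (-4 - 1*(-6))*(-13) + 15 = (-4 + 6)*(-13) + 15 = 2*(-13) + 15 = -26 + 15 = -11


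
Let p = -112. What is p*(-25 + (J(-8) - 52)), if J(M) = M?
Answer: 9520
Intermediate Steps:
p*(-25 + (J(-8) - 52)) = -112*(-25 + (-8 - 52)) = -112*(-25 - 60) = -112*(-85) = 9520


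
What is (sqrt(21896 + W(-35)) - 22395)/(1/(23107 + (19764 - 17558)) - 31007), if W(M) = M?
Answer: 37792309/52325346 - 25313*sqrt(2429)/261626730 ≈ 0.71749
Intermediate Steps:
(sqrt(21896 + W(-35)) - 22395)/(1/(23107 + (19764 - 17558)) - 31007) = (sqrt(21896 - 35) - 22395)/(1/(23107 + (19764 - 17558)) - 31007) = (sqrt(21861) - 22395)/(1/(23107 + 2206) - 31007) = (3*sqrt(2429) - 22395)/(1/25313 - 31007) = (-22395 + 3*sqrt(2429))/(1/25313 - 31007) = (-22395 + 3*sqrt(2429))/(-784880190/25313) = (-22395 + 3*sqrt(2429))*(-25313/784880190) = 37792309/52325346 - 25313*sqrt(2429)/261626730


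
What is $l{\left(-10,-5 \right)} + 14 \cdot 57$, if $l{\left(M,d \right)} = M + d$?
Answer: $783$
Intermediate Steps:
$l{\left(-10,-5 \right)} + 14 \cdot 57 = \left(-10 - 5\right) + 14 \cdot 57 = -15 + 798 = 783$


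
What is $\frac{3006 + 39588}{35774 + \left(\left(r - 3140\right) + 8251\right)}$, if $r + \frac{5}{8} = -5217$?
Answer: $\frac{113584}{95113} \approx 1.1942$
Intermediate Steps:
$r = - \frac{41741}{8}$ ($r = - \frac{5}{8} - 5217 = - \frac{41741}{8} \approx -5217.6$)
$\frac{3006 + 39588}{35774 + \left(\left(r - 3140\right) + 8251\right)} = \frac{3006 + 39588}{35774 + \left(\left(- \frac{41741}{8} - 3140\right) + 8251\right)} = \frac{42594}{35774 + \left(- \frac{66861}{8} + 8251\right)} = \frac{42594}{35774 - \frac{853}{8}} = \frac{42594}{\frac{285339}{8}} = 42594 \cdot \frac{8}{285339} = \frac{113584}{95113}$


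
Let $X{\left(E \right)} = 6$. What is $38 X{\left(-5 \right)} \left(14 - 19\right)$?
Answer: $-1140$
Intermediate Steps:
$38 X{\left(-5 \right)} \left(14 - 19\right) = 38 \cdot 6 \left(14 - 19\right) = 228 \left(-5\right) = -1140$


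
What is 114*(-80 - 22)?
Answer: -11628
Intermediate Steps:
114*(-80 - 22) = 114*(-102) = -11628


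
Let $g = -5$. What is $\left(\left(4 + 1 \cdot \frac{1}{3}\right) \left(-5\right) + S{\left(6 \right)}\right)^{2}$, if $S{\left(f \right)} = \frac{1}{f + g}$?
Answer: $\frac{3844}{9} \approx 427.11$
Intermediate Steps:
$S{\left(f \right)} = \frac{1}{-5 + f}$ ($S{\left(f \right)} = \frac{1}{f - 5} = \frac{1}{-5 + f}$)
$\left(\left(4 + 1 \cdot \frac{1}{3}\right) \left(-5\right) + S{\left(6 \right)}\right)^{2} = \left(\left(4 + 1 \cdot \frac{1}{3}\right) \left(-5\right) + \frac{1}{-5 + 6}\right)^{2} = \left(\left(4 + 1 \cdot \frac{1}{3}\right) \left(-5\right) + 1^{-1}\right)^{2} = \left(\left(4 + \frac{1}{3}\right) \left(-5\right) + 1\right)^{2} = \left(\frac{13}{3} \left(-5\right) + 1\right)^{2} = \left(- \frac{65}{3} + 1\right)^{2} = \left(- \frac{62}{3}\right)^{2} = \frac{3844}{9}$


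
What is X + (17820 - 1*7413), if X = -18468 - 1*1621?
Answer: -9682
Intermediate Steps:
X = -20089 (X = -18468 - 1621 = -20089)
X + (17820 - 1*7413) = -20089 + (17820 - 1*7413) = -20089 + (17820 - 7413) = -20089 + 10407 = -9682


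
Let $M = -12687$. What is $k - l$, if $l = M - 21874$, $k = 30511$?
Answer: $65072$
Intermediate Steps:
$l = -34561$ ($l = -12687 - 21874 = -34561$)
$k - l = 30511 - -34561 = 30511 + 34561 = 65072$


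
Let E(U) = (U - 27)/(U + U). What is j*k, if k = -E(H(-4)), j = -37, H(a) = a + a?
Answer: 1295/16 ≈ 80.938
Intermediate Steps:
H(a) = 2*a
E(U) = (-27 + U)/(2*U) (E(U) = (-27 + U)/((2*U)) = (-27 + U)*(1/(2*U)) = (-27 + U)/(2*U))
k = -35/16 (k = -(-27 + 2*(-4))/(2*(2*(-4))) = -(-27 - 8)/(2*(-8)) = -(-1)*(-35)/(2*8) = -1*35/16 = -35/16 ≈ -2.1875)
j*k = -37*(-35/16) = 1295/16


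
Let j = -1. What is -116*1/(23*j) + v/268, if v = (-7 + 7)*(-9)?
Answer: 116/23 ≈ 5.0435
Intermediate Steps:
v = 0 (v = 0*(-9) = 0)
-116*1/(23*j) + v/268 = -116/(23*(-1)) + 0/268 = -116/(-23) + 0*(1/268) = -116*(-1/23) + 0 = 116/23 + 0 = 116/23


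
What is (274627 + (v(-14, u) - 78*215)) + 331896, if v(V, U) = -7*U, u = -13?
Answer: 589844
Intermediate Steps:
(274627 + (v(-14, u) - 78*215)) + 331896 = (274627 + (-7*(-13) - 78*215)) + 331896 = (274627 + (91 - 16770)) + 331896 = (274627 - 16679) + 331896 = 257948 + 331896 = 589844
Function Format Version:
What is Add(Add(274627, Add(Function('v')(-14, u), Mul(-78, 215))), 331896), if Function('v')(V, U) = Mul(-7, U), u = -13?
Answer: 589844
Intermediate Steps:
Add(Add(274627, Add(Function('v')(-14, u), Mul(-78, 215))), 331896) = Add(Add(274627, Add(Mul(-7, -13), Mul(-78, 215))), 331896) = Add(Add(274627, Add(91, -16770)), 331896) = Add(Add(274627, -16679), 331896) = Add(257948, 331896) = 589844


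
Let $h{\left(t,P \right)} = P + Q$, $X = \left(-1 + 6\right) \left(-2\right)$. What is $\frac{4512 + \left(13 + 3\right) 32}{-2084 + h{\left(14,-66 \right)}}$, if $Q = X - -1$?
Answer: $- \frac{5024}{2159} \approx -2.327$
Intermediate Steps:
$X = -10$ ($X = 5 \left(-2\right) = -10$)
$Q = -9$ ($Q = -10 - -1 = -10 + 1 = -9$)
$h{\left(t,P \right)} = -9 + P$ ($h{\left(t,P \right)} = P - 9 = -9 + P$)
$\frac{4512 + \left(13 + 3\right) 32}{-2084 + h{\left(14,-66 \right)}} = \frac{4512 + \left(13 + 3\right) 32}{-2084 - 75} = \frac{4512 + 16 \cdot 32}{-2084 - 75} = \frac{4512 + 512}{-2159} = 5024 \left(- \frac{1}{2159}\right) = - \frac{5024}{2159}$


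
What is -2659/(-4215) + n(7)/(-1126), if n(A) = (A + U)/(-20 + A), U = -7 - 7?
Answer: 38892937/61699170 ≈ 0.63036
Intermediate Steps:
U = -14
n(A) = (-14 + A)/(-20 + A) (n(A) = (A - 14)/(-20 + A) = (-14 + A)/(-20 + A))
-2659/(-4215) + n(7)/(-1126) = -2659/(-4215) + ((-14 + 7)/(-20 + 7))/(-1126) = -2659*(-1/4215) + (-7/(-13))*(-1/1126) = 2659/4215 - 1/13*(-7)*(-1/1126) = 2659/4215 + (7/13)*(-1/1126) = 2659/4215 - 7/14638 = 38892937/61699170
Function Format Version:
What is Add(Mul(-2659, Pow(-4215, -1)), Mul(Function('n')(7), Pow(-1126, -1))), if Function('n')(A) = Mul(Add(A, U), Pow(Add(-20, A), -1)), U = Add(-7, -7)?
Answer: Rational(38892937, 61699170) ≈ 0.63036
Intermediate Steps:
U = -14
Function('n')(A) = Mul(Pow(Add(-20, A), -1), Add(-14, A)) (Function('n')(A) = Mul(Add(A, -14), Pow(Add(-20, A), -1)) = Mul(Add(-14, A), Pow(Add(-20, A), -1)) = Mul(Pow(Add(-20, A), -1), Add(-14, A)))
Add(Mul(-2659, Pow(-4215, -1)), Mul(Function('n')(7), Pow(-1126, -1))) = Add(Mul(-2659, Pow(-4215, -1)), Mul(Mul(Pow(Add(-20, 7), -1), Add(-14, 7)), Pow(-1126, -1))) = Add(Mul(-2659, Rational(-1, 4215)), Mul(Mul(Pow(-13, -1), -7), Rational(-1, 1126))) = Add(Rational(2659, 4215), Mul(Mul(Rational(-1, 13), -7), Rational(-1, 1126))) = Add(Rational(2659, 4215), Mul(Rational(7, 13), Rational(-1, 1126))) = Add(Rational(2659, 4215), Rational(-7, 14638)) = Rational(38892937, 61699170)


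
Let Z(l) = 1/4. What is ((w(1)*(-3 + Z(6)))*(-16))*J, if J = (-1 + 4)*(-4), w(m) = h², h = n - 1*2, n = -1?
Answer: -4752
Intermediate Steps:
h = -3 (h = -1 - 1*2 = -1 - 2 = -3)
Z(l) = ¼
w(m) = 9 (w(m) = (-3)² = 9)
J = -12 (J = 3*(-4) = -12)
((w(1)*(-3 + Z(6)))*(-16))*J = ((9*(-3 + ¼))*(-16))*(-12) = ((9*(-11/4))*(-16))*(-12) = -99/4*(-16)*(-12) = 396*(-12) = -4752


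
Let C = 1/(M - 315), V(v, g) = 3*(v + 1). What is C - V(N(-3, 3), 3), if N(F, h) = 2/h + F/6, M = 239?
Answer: -267/76 ≈ -3.5132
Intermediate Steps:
N(F, h) = 2/h + F/6 (N(F, h) = 2/h + F*(⅙) = 2/h + F/6)
V(v, g) = 3 + 3*v (V(v, g) = 3*(1 + v) = 3 + 3*v)
C = -1/76 (C = 1/(239 - 315) = 1/(-76) = -1/76 ≈ -0.013158)
C - V(N(-3, 3), 3) = -1/76 - (3 + 3*(2/3 + (⅙)*(-3))) = -1/76 - (3 + 3*(2*(⅓) - ½)) = -1/76 - (3 + 3*(⅔ - ½)) = -1/76 - (3 + 3*(⅙)) = -1/76 - (3 + ½) = -1/76 - 1*7/2 = -1/76 - 7/2 = -267/76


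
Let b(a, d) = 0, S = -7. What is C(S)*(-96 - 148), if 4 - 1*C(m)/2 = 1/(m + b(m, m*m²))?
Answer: -14152/7 ≈ -2021.7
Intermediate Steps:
C(m) = 8 - 2/m (C(m) = 8 - 2/(m + 0) = 8 - 2/m)
C(S)*(-96 - 148) = (8 - 2/(-7))*(-96 - 148) = (8 - 2*(-⅐))*(-244) = (8 + 2/7)*(-244) = (58/7)*(-244) = -14152/7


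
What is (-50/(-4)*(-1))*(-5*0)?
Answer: 0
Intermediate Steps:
(-50/(-4)*(-1))*(-5*0) = (-50*(-1/4)*(-1))*0 = ((25/2)*(-1))*0 = -25/2*0 = 0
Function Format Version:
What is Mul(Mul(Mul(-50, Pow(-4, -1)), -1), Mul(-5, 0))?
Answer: 0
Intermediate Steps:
Mul(Mul(Mul(-50, Pow(-4, -1)), -1), Mul(-5, 0)) = Mul(Mul(Mul(-50, Rational(-1, 4)), -1), 0) = Mul(Mul(Rational(25, 2), -1), 0) = Mul(Rational(-25, 2), 0) = 0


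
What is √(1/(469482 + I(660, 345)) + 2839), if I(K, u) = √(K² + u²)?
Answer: √(3998578197 + 127755*√2465)/(3*√(156494 + 5*√2465)) ≈ 53.282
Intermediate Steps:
√(1/(469482 + I(660, 345)) + 2839) = √(1/(469482 + √(660² + 345²)) + 2839) = √(1/(469482 + √(435600 + 119025)) + 2839) = √(1/(469482 + √554625) + 2839) = √(1/(469482 + 15*√2465) + 2839) = √(2839 + 1/(469482 + 15*√2465))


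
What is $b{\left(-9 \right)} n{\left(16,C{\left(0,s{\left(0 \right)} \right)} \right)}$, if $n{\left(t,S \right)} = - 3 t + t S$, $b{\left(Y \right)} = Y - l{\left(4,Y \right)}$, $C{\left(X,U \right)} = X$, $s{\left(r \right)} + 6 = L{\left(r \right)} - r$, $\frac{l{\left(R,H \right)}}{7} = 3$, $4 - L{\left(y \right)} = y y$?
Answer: $1440$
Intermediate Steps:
$L{\left(y \right)} = 4 - y^{2}$ ($L{\left(y \right)} = 4 - y y = 4 - y^{2}$)
$l{\left(R,H \right)} = 21$ ($l{\left(R,H \right)} = 7 \cdot 3 = 21$)
$s{\left(r \right)} = -2 - r - r^{2}$ ($s{\left(r \right)} = -6 - \left(-4 + r + r^{2}\right) = -2 - r - r^{2}$)
$b{\left(Y \right)} = -21 + Y$ ($b{\left(Y \right)} = Y - 21 = -21 + Y$)
$n{\left(t,S \right)} = - 3 t + S t$
$b{\left(-9 \right)} n{\left(16,C{\left(0,s{\left(0 \right)} \right)} \right)} = \left(-21 - 9\right) 16 \left(-3 + 0\right) = - 30 \cdot 16 \left(-3\right) = \left(-30\right) \left(-48\right) = 1440$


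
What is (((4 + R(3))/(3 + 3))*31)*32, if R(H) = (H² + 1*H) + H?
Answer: 9424/3 ≈ 3141.3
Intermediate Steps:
R(H) = H² + 2*H (R(H) = (H² + H) + H = (H + H²) + H = H² + 2*H)
(((4 + R(3))/(3 + 3))*31)*32 = (((4 + 3*(2 + 3))/(3 + 3))*31)*32 = (((4 + 3*5)/6)*31)*32 = (((4 + 15)*(⅙))*31)*32 = ((19*(⅙))*31)*32 = ((19/6)*31)*32 = (589/6)*32 = 9424/3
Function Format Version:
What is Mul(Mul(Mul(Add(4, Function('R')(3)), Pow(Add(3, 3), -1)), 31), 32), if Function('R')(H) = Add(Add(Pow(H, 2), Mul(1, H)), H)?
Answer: Rational(9424, 3) ≈ 3141.3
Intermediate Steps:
Function('R')(H) = Add(Pow(H, 2), Mul(2, H)) (Function('R')(H) = Add(Add(Pow(H, 2), H), H) = Add(Add(H, Pow(H, 2)), H) = Add(Pow(H, 2), Mul(2, H)))
Mul(Mul(Mul(Add(4, Function('R')(3)), Pow(Add(3, 3), -1)), 31), 32) = Mul(Mul(Mul(Add(4, Mul(3, Add(2, 3))), Pow(Add(3, 3), -1)), 31), 32) = Mul(Mul(Mul(Add(4, Mul(3, 5)), Pow(6, -1)), 31), 32) = Mul(Mul(Mul(Add(4, 15), Rational(1, 6)), 31), 32) = Mul(Mul(Mul(19, Rational(1, 6)), 31), 32) = Mul(Mul(Rational(19, 6), 31), 32) = Mul(Rational(589, 6), 32) = Rational(9424, 3)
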